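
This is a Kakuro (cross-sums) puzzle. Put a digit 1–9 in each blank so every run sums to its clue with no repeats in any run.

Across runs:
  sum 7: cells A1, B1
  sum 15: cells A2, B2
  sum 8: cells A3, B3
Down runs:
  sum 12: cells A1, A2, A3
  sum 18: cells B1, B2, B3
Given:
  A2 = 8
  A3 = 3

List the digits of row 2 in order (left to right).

A1 = 12 − 11 = 1 completes the 12 down.
B1 = 7 − 1 = 6 completes the 7 across.
B2 = 15 − 8 = 7 completes the 15 across.
B3 = 8 − 3 = 5 completes the 8 across.

8, 7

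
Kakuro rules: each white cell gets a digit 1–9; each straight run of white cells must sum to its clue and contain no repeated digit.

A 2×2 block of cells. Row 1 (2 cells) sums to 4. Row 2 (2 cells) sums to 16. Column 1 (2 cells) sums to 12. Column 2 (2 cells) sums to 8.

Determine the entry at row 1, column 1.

4 in 2 cells must be {1,3}; 16 in 2 cells must be {7,9}.
The 4 across and the 12 down share only 3, so (1,1) = 3.
(1,2) = 4 − 3 = 1 completes the 4 across.
(2,1) = 12 − 3 = 9 completes the 12 down.
(2,2) = 16 − 9 = 7 completes the 16 across.

3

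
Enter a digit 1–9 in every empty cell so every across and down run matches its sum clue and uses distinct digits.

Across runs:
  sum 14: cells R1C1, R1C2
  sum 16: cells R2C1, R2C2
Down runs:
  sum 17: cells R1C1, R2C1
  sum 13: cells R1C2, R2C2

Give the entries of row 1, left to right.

8 6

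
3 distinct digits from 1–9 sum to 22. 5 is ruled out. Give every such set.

{6,7,9}

3 distinct digits from 1–9 sum between 6 and 24.
Dropping sets that contain 5.
Only one set works: {6,7,9}.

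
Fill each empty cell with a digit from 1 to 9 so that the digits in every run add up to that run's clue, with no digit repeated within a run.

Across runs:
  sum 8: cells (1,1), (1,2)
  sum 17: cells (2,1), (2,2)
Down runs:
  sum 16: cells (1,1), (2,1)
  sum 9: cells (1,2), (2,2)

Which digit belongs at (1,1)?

7

17 in 2 cells must be {8,9}; 16 in 2 cells must be {7,9}.
The 8 across and the 16 down share only 7, so (1,1) = 7.
(1,2) = 8 − 7 = 1 completes the 8 across.
(2,1) = 16 − 7 = 9 completes the 16 down.
(2,2) = 17 − 9 = 8 completes the 17 across.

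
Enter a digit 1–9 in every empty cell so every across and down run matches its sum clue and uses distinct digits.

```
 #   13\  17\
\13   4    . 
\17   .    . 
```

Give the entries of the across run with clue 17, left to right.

9 8

17 in 2 cells must be {8,9}.
R1C2 = 13 − 4 = 9 completes the 13 across.
R2C1 = 13 − 4 = 9 completes the 13 down.
R2C2 = 17 − 9 = 8 completes the 17 across.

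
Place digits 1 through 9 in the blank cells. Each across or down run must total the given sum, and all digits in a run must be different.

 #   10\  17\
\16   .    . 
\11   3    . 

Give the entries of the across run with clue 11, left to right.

3 8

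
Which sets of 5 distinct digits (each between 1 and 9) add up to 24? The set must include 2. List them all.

{1,2,4,8,9}; {1,2,5,7,9}; {1,2,6,7,8}; {2,3,4,6,9}; {2,3,4,7,8}; {2,3,5,6,8}; {2,4,5,6,7}

5 distinct digits from 1–9 sum between 15 and 35.
Keeping only sets containing 2.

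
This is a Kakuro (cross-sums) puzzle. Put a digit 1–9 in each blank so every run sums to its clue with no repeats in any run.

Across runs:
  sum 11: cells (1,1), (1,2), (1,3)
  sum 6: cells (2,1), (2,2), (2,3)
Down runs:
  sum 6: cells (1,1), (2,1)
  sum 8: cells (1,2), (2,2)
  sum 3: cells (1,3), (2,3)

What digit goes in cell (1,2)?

5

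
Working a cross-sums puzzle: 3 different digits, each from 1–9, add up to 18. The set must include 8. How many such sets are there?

3

3 distinct digits from 1–9 sum between 6 and 24.
Keeping only sets containing 8.
Enumerating: {1,8,9}, {3,7,8}, {4,6,8}.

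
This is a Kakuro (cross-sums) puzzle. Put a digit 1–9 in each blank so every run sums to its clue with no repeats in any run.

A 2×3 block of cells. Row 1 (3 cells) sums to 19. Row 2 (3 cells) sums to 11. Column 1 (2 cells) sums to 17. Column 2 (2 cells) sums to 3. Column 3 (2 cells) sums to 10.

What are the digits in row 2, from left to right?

8 1 2

17 in 2 cells must be {8,9}; 3 in 2 cells must be {1,2}.
The 19 across and the 3 down share only 2, so (1,2) = 2.
The 11 across and the 17 down share only 8, so (2,1) = 8.
(2,2) = 3 − 2 = 1 completes the 3 down.
(2,3) = 11 − 9 = 2 completes the 11 across.
(1,1) = 17 − 8 = 9 completes the 17 down.
(1,3) = 19 − 11 = 8 completes the 19 across.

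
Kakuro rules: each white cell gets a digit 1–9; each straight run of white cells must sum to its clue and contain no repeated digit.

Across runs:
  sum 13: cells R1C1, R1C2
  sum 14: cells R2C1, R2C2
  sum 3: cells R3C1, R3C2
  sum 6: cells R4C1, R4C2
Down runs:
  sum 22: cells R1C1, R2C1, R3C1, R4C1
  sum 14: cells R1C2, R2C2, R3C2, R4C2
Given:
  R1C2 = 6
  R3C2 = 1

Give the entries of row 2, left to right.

3 in 2 cells must be {1,2}.
R1C1 = 13 − 6 = 7 completes the 13 across.
Given what's placed, R2C2 must be 5 to fit the 14 across and 14 down.
R3C1 = 3 − 1 = 2 completes the 3 across.
R4C2 = 14 − 12 = 2 completes the 14 down.
R2C1 = 14 − 5 = 9 completes the 14 across.
R4C1 = 6 − 2 = 4 completes the 6 across.

9 5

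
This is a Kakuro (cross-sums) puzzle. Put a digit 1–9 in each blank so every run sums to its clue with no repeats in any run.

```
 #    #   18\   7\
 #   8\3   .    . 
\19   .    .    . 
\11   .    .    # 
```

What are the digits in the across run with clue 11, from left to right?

2 9

3 in 2 cells must be {1,2}.
Nothing is forced directly, so branch on R1C2, whose candidates are 1 or 2. If R1C2 = 2: that forces R1C3 = 1, R2C3 = 6, R2C1 = 5, after which R2C2 would have to be in {8} for the 19 across but in {7,9} for the 18 down — contradiction. So R1C2 = 1.
R1C3 = 3 − 1 = 2 completes the 3 across.
R2C3 = 7 − 2 = 5 completes the 7 down.
R2C1 = 6: the only remaining digit allowed by both the 19 across and the 8 down.
R2C2 = 19 − 11 = 8 completes the 19 across.
R3C1 = 8 − 6 = 2 completes the 8 down.
R3C2 = 11 − 2 = 9 completes the 11 across.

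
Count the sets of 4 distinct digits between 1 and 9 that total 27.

4 distinct digits from 1–9 sum between 10 and 30.
Enumerating: {3,7,8,9}, {4,6,8,9}, {5,6,7,9}.

3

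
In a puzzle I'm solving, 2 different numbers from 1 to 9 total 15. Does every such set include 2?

No

Counterexample: {6,9} sums to 15 without using 2.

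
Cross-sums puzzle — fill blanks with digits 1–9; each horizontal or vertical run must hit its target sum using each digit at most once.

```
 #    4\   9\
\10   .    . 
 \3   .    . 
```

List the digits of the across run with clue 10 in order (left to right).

3, 7

3 in 2 cells must be {1,2}; 4 in 2 cells must be {1,3}.
The 3 across and the 4 down share only 1, so R2C1 = 1.
R2C2 = 3 − 1 = 2 completes the 3 across.
R1C1 = 4 − 1 = 3 completes the 4 down.
R1C2 = 10 − 3 = 7 completes the 10 across.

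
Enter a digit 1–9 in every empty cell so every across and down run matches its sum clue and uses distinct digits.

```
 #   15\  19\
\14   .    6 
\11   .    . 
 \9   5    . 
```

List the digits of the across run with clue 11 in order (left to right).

2, 9

R1C1 = 14 − 6 = 8 completes the 14 across.
R2C1 = 15 − 13 = 2 completes the 15 down.
R2C2 = 11 − 2 = 9 completes the 11 across.
R3C2 = 9 − 5 = 4 completes the 9 across.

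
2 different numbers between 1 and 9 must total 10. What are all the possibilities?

{1,9}; {2,8}; {3,7}; {4,6}

2 distinct digits from 1–9 sum between 3 and 17.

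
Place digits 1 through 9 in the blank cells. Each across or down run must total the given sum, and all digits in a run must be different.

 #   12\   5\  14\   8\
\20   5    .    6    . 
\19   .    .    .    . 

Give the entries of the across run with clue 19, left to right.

R2C1 = 12 − 5 = 7 completes the 12 down.
R2C3 = 14 − 6 = 8 completes the 14 down.
Nothing is forced directly, so branch on R1C2, whose candidates are 1 or 2. If R1C2 = 1: then R1C4 would have to be in {8} for the 20 across but in {1,2,3,5,6,7} for the 8 down — contradiction. So R1C2 = 2.
R1C4 = 20 − 13 = 7 completes the 20 across.
R2C2 = 5 − 2 = 3 completes the 5 down.
R2C4 = 19 − 18 = 1 completes the 19 across.

7 3 8 1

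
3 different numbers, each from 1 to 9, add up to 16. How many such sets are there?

8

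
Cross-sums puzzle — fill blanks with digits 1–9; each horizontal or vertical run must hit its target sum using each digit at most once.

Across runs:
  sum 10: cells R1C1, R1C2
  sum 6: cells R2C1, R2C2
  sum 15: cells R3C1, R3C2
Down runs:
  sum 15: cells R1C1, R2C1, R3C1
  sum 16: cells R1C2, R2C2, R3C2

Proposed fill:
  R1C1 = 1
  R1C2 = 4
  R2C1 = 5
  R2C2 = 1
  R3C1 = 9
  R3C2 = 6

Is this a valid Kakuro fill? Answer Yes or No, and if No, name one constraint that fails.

No — the down run R1C2–R3C2 sums to 11, not 16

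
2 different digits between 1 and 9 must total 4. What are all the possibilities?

2 distinct digits from 1–9 sum between 3 and 17.
Only one set works: {1,3}.

{1,3}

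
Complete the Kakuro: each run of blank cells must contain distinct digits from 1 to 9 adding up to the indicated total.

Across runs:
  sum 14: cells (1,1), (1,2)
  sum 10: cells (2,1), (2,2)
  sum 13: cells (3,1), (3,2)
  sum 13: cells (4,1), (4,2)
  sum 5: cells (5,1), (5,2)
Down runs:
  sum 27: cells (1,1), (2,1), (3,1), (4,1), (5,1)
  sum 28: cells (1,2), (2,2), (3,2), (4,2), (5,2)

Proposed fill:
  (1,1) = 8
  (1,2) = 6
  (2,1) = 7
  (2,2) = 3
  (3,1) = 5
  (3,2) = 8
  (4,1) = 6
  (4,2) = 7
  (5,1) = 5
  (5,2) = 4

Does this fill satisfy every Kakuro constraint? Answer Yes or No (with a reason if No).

No — the down run (1,1)–(5,1) sums to 31, not 27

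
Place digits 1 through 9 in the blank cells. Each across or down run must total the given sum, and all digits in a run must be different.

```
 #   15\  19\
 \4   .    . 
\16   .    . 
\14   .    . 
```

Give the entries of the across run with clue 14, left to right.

4 in 2 cells must be {1,3}; 16 in 2 cells must be {7,9}.
The 4 across and the 19 down share only 3, so R1C2 = 3.
Given what's placed, R3C2 must be 9 to fit the 14 across and 19 down.
R1C1 = 4 − 3 = 1 completes the 4 across.
R2C1 = 9: the only remaining digit allowed by both the 16 across and the 15 down.
R2C2 = 16 − 9 = 7 completes the 16 across.
R3C1 = 14 − 9 = 5 completes the 14 across.

5 9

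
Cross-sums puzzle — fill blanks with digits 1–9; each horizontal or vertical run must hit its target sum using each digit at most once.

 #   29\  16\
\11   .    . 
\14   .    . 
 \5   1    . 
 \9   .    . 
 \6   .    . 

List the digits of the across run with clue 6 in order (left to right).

5 1

16 in 5 cells must be {1,2,3,4,6}.
R2C2 = 6: only digit in both the 14-across and 16-down candidate sets.
R3C2 = 5 − 1 = 4 completes the 5 across.
R2C1 = 14 − 6 = 8 completes the 14 across.
Nothing is forced directly, so branch on R1C2, whose candidates are 2 or 3. If R1C2 = 3: then R1C1 would have to be in {8} for the 11 across but in {4,5,6,7,9} for the 29 down — contradiction. So R1C2 = 2.
R1C1 = 11 − 2 = 9 completes the 11 across.
Given what's placed, R5C2 must be 1 to fit the 6 across and 16 down.
R4C2 = 16 − 13 = 3 completes the 16 down.
R5C1 = 6 − 1 = 5 completes the 6 across.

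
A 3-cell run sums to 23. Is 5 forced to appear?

The only way to make 23 from 3 distinct digits is {6,8,9}, which does not contain 5.

No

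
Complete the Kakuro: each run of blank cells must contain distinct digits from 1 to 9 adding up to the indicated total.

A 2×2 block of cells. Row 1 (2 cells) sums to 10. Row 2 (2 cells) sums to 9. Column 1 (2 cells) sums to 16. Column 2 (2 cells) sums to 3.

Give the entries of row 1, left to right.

16 in 2 cells must be {7,9}; 3 in 2 cells must be {1,2}.
The 9 across and the 16 down share only 7, so (2,1) = 7.
(2,2) = 9 − 7 = 2 completes the 9 across.
(1,1) = 16 − 7 = 9 completes the 16 down.
(1,2) = 10 − 9 = 1 completes the 10 across.

9 1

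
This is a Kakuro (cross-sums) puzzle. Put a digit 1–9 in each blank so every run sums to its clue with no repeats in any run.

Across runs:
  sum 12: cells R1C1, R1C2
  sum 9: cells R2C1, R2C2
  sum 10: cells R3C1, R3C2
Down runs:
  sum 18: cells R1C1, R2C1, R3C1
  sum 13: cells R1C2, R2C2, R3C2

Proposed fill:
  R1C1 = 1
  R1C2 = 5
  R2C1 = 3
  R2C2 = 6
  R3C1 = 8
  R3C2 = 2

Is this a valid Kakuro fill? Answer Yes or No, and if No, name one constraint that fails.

No — the down run R1C1–R3C1 sums to 12, not 18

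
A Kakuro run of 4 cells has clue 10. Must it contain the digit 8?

No

The only way to make 10 from 4 distinct digits is {1,2,3,4}, which does not contain 8.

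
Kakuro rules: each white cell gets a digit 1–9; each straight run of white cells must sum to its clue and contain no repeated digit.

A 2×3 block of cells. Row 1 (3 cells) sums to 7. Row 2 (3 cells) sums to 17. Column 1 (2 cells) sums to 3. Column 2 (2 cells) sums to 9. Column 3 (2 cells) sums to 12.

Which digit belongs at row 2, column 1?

7 in 3 cells must be {1,2,4}; 3 in 2 cells must be {1,2}.
The 7 across and the 12 down share only 4, so (1,3) = 4.
(2,3) = 12 − 4 = 8 completes the 12 down.
Given what's placed, (2,1) must be 2 to fit the 17 across and 3 down.
(2,2) = 17 − 10 = 7 completes the 17 across.
(1,1) = 3 − 2 = 1 completes the 3 down.
(1,2) = 7 − 5 = 2 completes the 7 across.

2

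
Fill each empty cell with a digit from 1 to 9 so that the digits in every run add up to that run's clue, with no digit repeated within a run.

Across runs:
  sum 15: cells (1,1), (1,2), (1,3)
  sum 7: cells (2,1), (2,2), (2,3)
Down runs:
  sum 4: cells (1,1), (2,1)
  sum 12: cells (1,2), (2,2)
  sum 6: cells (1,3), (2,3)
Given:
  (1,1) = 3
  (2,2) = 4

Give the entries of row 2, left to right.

1, 4, 2

7 in 3 cells must be {1,2,4}; 4 in 2 cells must be {1,3}.
(1,2) = 12 − 4 = 8 completes the 12 down.
(1,3) = 15 − 11 = 4 completes the 15 across.
(2,1) = 4 − 3 = 1 completes the 4 down.
(2,3) = 7 − 5 = 2 completes the 7 across.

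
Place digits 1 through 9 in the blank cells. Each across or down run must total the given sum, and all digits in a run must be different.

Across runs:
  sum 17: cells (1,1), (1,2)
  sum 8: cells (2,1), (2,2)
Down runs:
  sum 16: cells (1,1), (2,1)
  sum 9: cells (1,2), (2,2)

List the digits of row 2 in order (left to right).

7, 1

17 in 2 cells must be {8,9}; 16 in 2 cells must be {7,9}.
The 17 across and the 16 down share only 9, so (1,1) = 9.
(1,2) = 17 − 9 = 8 completes the 17 across.
(2,1) = 16 − 9 = 7 completes the 16 down.
(2,2) = 8 − 7 = 1 completes the 8 across.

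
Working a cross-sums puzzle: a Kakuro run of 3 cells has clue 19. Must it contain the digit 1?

No

Counterexample: {2,8,9} sums to 19 without using 1.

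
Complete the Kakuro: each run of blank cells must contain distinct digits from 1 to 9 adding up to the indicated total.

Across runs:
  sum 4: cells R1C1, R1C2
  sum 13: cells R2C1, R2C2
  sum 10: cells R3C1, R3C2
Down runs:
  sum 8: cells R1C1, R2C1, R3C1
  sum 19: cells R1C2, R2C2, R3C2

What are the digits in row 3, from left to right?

3 7

4 in 2 cells must be {1,3}.
The 4 across and the 19 down share only 3, so R1C2 = 3.
R1C1 = 4 − 3 = 1 completes the 4 across.
Nothing is forced directly, so branch on R2C1, whose candidates are 4 or 5. If R2C1 = 5: then R2C2 would have to be in {8} for the 13 across but in {7,9} for the 19 down — contradiction. So R2C1 = 4.
R2C2 = 13 − 4 = 9 completes the 13 across.
R3C1 = 8 − 5 = 3 completes the 8 down.
R3C2 = 10 − 3 = 7 completes the 10 across.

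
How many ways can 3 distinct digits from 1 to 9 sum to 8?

3 distinct digits from 1–9 sum between 6 and 24.
Enumerating: {1,2,5}, {1,3,4}.

2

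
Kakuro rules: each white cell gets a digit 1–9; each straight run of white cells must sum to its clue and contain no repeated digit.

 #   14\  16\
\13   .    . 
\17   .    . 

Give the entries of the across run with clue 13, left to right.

17 in 2 cells must be {8,9}; 16 in 2 cells must be {7,9}.
The 17 across and the 16 down share only 9, so R2C2 = 9.
R1C2 = 16 − 9 = 7 completes the 16 down.
R2C1 = 17 − 9 = 8 completes the 17 across.
R1C1 = 13 − 7 = 6 completes the 13 across.

6 7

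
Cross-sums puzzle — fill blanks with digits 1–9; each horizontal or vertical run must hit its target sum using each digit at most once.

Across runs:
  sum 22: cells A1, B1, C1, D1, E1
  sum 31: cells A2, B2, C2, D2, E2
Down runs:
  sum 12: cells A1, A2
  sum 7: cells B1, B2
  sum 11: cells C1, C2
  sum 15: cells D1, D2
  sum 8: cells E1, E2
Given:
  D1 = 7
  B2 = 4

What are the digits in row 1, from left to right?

B1 = 7 − 4 = 3 completes the 7 down.
D2 = 15 − 7 = 8 completes the 15 down.
No cell is forced outright now. E2 can only be 3 or 7 (the digits allowed by both its 31 across and its 8 down). If E2 = 3: that forces E1 = 5, after which A1 would have to be in {1,6} for the 22 across but in {3,4,5,7,8,9} for the 12 down — contradiction. So E2 = 7.
E1 = 8 − 7 = 1 completes the 8 down.
Nothing is forced directly, so branch on A2, whose candidates are 3 or 9. If A2 = 9: then A1 would have to be in {2,5,6,9} for the 22 across but in {3} for the 12 down — contradiction. So A2 = 3.
A1 = 12 − 3 = 9 completes the 12 down.
C1 = 22 − 20 = 2 completes the 22 across.
C2 = 31 − 22 = 9 completes the 31 across.

9, 3, 2, 7, 1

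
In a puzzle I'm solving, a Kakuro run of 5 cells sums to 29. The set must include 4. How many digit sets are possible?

5 distinct digits from 1–9 sum between 15 and 35.
Keeping only sets containing 4.
Enumerating: {1,4,7,8,9}, {2,4,6,8,9}, {3,4,5,8,9}, {3,4,6,7,9}.

4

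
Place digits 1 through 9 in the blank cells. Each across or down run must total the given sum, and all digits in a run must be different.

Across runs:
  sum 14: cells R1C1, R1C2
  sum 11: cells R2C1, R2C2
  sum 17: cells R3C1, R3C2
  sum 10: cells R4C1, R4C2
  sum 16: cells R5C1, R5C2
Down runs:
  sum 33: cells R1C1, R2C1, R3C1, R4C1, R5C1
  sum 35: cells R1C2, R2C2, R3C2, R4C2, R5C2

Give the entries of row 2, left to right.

6 5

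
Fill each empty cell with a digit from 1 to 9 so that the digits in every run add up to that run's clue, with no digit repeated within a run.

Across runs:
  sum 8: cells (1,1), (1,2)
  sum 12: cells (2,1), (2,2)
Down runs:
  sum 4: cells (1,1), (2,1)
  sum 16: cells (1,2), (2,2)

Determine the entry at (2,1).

4 in 2 cells must be {1,3}; 16 in 2 cells must be {7,9}.
The 8 across and the 16 down share only 7, so (1,2) = 7.
The 12 across and the 4 down share only 3, so (2,1) = 3.
(2,2) = 12 − 3 = 9 completes the 12 across.
(1,1) = 8 − 7 = 1 completes the 8 across.

3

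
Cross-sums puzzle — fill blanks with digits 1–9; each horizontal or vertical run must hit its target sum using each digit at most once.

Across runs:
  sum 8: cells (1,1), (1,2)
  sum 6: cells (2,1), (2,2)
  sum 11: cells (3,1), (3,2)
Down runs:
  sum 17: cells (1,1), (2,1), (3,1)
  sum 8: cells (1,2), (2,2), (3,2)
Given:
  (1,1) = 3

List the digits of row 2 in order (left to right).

5 1

(1,2) = 8 − 3 = 5 completes the 8 across.
(2,1) = 5: the only remaining digit allowed by both the 6 across and the 17 down.
(2,2) = 6 − 5 = 1 completes the 6 across.
(3,1) = 17 − 8 = 9 completes the 17 down.
(3,2) = 11 − 9 = 2 completes the 11 across.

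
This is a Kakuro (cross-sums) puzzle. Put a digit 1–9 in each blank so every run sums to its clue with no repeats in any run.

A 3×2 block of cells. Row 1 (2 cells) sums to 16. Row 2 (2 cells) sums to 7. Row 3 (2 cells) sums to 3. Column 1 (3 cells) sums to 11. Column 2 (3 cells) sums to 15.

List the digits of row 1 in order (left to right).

16 in 2 cells must be {7,9}; 3 in 2 cells must be {1,2}.
The 16 across and the 11 down share only 7, so (1,1) = 7.
(1,2) = 16 − 7 = 9 completes the 16 across.
Given what's placed, (3,1) must be 1 to fit the 3 across and 11 down.
(3,2) = 3 − 1 = 2 completes the 3 across.
(2,1) = 11 − 8 = 3 completes the 11 down.
(2,2) = 7 − 3 = 4 completes the 7 across.

7 9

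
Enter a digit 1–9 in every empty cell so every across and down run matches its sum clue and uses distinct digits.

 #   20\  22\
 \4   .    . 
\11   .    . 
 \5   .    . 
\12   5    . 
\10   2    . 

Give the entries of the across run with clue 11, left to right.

9 2

4 in 2 cells must be {1,3}.
R4C2 = 12 − 5 = 7 completes the 12 across.
R5C2 = 10 − 2 = 8 completes the 10 across.
Given what's placed, R1C2 must be 1 to fit the 4 across and 22 down.
R1C1 = 4 − 1 = 3 completes the 4 across.
No cell is forced outright now. R2C2 can only be 2 or 4 (the digits allowed by both its 11 across and its 22 down). If R2C2 = 4: then R2C1 would have to be in {7} for the 11 across but in {1,4,6,9} for the 20 down — contradiction. So R2C2 = 2.
R2C1 = 11 − 2 = 9 completes the 11 across.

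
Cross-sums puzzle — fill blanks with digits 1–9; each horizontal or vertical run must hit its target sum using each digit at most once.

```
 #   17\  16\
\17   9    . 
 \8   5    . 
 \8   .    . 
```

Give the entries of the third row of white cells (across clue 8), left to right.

17 in 2 cells must be {8,9}.
R1C2 = 17 − 9 = 8 completes the 17 across.
R2C2 = 8 − 5 = 3 completes the 8 across.
R3C1 = 17 − 14 = 3 completes the 17 down.
R3C2 = 8 − 3 = 5 completes the 8 across.

3 5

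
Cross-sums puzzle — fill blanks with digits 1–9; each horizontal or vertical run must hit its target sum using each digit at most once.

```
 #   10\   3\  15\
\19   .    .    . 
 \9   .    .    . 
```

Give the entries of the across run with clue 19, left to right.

3 in 2 cells must be {1,2}.
The 19 across and the 3 down share only 2, so R1C2 = 2.
R2C2 = 3 − 2 = 1 completes the 3 down.
Given what's placed, R2C3 must be 6 to fit the 9 across and 15 down.
R1C3 = 15 − 6 = 9 completes the 15 down.
R2C1 = 9 − 7 = 2 completes the 9 across.
R1C1 = 19 − 11 = 8 completes the 19 across.

8 2 9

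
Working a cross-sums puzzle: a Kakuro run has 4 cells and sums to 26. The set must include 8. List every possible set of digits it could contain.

4 distinct digits from 1–9 sum between 10 and 30.
Keeping only sets containing 8.

{2,7,8,9}; {3,6,8,9}; {4,5,8,9}; {5,6,7,8}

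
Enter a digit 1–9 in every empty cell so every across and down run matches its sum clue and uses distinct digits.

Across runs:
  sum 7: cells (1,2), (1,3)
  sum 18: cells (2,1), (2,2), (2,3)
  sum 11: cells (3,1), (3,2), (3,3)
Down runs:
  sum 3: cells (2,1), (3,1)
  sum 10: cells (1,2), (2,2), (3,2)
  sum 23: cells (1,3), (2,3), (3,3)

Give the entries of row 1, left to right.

3 in 2 cells must be {1,2}; 23 in 3 cells must be {6,8,9}.
Only 6 fits (1,3) under both its across sum 7 and down sum 23.
Given what's placed, (3,3) must be 8 to fit the 11 across and 23 down.
(1,2) = 7 − 6 = 1 completes the 7 across.

1, 6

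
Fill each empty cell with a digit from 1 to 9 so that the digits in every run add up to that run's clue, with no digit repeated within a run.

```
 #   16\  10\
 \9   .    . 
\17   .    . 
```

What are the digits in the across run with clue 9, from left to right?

7, 2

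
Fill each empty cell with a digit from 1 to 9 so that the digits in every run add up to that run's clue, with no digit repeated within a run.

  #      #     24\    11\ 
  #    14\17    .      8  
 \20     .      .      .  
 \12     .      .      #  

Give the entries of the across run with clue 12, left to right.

17 in 2 cells must be {8,9}; 24 in 3 cells must be {7,8,9}.
R1C2 = 17 − 8 = 9 completes the 17 across.
R2C3 = 11 − 8 = 3 completes the 11 down.
Given what's placed, R2C2 must be 8 to fit the 20 across and 24 down.
R3C2 = 24 − 17 = 7 completes the 24 down.
R2C1 = 20 − 11 = 9 completes the 20 across.
R3C1 = 12 − 7 = 5 completes the 12 across.

5 7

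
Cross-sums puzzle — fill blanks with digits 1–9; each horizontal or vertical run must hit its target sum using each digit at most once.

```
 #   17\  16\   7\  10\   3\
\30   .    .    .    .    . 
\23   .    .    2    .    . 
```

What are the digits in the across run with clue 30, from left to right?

8, 9, 5, 6, 2

17 in 2 cells must be {8,9}; 16 in 2 cells must be {7,9}; 3 in 2 cells must be {1,2}.
R1C3 = 7 − 2 = 5 completes the 7 down.
Given what's placed, R2C5 must be 1 to fit the 23 across and 3 down.
R1C5 = 3 − 1 = 2 completes the 3 down.
R1C2 = 9: the only remaining digit allowed by both the 30 across and the 16 down.
R2C2 = 16 − 9 = 7 completes the 16 down.
R1C1 = 8: the only remaining digit allowed by both the 30 across and the 17 down.
R1C4 = 30 − 24 = 6 completes the 30 across.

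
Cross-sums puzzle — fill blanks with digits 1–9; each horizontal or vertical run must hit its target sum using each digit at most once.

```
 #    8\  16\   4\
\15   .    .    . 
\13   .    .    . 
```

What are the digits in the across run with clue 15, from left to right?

5, 7, 3

16 in 2 cells must be {7,9}; 4 in 2 cells must be {1,3}.
Nothing is forced directly, so branch on R1C2, whose candidates are 7 or 9. If R1C2 = 9: that forces R1C3 = 1, R2C2 = 7, after which R2C3 would have to be in {1,2,4,5} for the 13 across but in {3} for the 4 down — contradiction. So R1C2 = 7.
Given what's placed, R1C3 must be 3 to fit the 15 across and 4 down.
R2C2 = 16 − 7 = 9 completes the 16 down.
R2C3 = 4 − 3 = 1 completes the 4 down.
R1C1 = 15 − 10 = 5 completes the 15 across.
R2C1 = 13 − 10 = 3 completes the 13 across.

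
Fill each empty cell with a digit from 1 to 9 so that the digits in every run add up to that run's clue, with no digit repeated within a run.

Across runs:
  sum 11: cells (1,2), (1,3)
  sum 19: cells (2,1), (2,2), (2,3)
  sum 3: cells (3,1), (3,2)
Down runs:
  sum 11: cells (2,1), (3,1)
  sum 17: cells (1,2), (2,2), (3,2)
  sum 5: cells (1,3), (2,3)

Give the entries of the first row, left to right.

9 2

3 in 2 cells must be {1,2}.
The 3 across and the 11 down share only 2, so (3,1) = 2.
(3,2) = 3 − 2 = 1 completes the 3 across.
(2,1) = 11 − 2 = 9 completes the 11 down.
(2,2) = 7: the only remaining digit allowed by both the 19 across and the 17 down.
(2,3) = 19 − 16 = 3 completes the 19 across.
(1,2) = 17 − 8 = 9 completes the 17 down.
(1,3) = 11 − 9 = 2 completes the 11 across.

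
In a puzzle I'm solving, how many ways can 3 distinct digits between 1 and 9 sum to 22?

2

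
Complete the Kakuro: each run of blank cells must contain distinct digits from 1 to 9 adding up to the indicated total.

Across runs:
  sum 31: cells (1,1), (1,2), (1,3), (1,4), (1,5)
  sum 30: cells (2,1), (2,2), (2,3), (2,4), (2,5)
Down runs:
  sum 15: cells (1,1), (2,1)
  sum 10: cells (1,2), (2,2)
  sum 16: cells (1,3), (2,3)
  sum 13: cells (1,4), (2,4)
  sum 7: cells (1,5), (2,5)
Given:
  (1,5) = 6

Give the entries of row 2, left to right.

16 in 2 cells must be {7,9}.
(2,5) = 7 − 6 = 1 completes the 7 down.
Nothing is forced directly, so branch on (2,2), whose candidates are 7 or 8 or 9. If (2,2) = 7: that forces (1,2) = 3, (1,3) = 9, after which (2,3) would have to be in {5,8,9} for the 30 across but in {7} for the 16 down — contradiction. If (2,2) = 8: then (1,2) would have to be in {1,3,4,5,7,8,9} for the 31 across but in {2} for the 10 down — contradiction. So (2,2) = 9.
(1,2) = 10 − 9 = 1 completes the 10 down.
(2,3) = 7: the only remaining digit allowed by both the 30 across and the 16 down.
(1,3) = 16 − 7 = 9 completes the 16 down.
Given what's placed, (2,1) must be 8 to fit the 30 across and 15 down.
(2,4) = 30 − 25 = 5 completes the 30 across.

8 9 7 5 1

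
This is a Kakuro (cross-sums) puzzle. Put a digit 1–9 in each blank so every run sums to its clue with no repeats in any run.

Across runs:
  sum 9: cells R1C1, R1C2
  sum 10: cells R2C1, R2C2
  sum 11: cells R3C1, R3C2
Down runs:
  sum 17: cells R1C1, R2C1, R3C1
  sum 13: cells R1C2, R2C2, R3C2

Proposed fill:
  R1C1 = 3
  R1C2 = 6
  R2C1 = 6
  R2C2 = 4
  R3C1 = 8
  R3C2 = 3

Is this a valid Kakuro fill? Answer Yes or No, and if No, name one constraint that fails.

Yes

Across: 3+6=9; 6+4=10; 8+3=11. Down: 3+6+8=17; 6+4+3=13. No digit repeats within any run.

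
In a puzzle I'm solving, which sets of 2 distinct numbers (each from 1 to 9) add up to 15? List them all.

{6,9}; {7,8}

2 distinct digits from 1–9 sum between 3 and 17.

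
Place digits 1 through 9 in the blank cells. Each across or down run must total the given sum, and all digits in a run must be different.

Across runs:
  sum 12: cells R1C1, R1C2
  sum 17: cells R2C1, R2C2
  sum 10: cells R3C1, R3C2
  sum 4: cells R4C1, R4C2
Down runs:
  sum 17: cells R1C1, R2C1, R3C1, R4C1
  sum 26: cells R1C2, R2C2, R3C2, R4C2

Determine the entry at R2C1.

9

17 in 2 cells must be {8,9}; 4 in 2 cells must be {1,3}.
Only 3 fits R4C2 under both its across sum 4 and down sum 26.
R4C1 = 4 − 3 = 1 completes the 4 across.
Nothing is forced directly, so branch on R1C2, whose candidates are 8 or 9. If R1C2 = 8: that forces R1C1 = 4, R2C1 = 9, after which R2C2 would have to be in {8} for the 17 across but in {6,9} for the 26 down — contradiction. So R1C2 = 9.
R1C1 = 12 − 9 = 3 completes the 12 across.
R2C2 = 8: the only remaining digit allowed by both the 17 across and the 26 down.
R3C2 = 26 − 20 = 6 completes the 26 down.
R2C1 = 17 − 8 = 9 completes the 17 across.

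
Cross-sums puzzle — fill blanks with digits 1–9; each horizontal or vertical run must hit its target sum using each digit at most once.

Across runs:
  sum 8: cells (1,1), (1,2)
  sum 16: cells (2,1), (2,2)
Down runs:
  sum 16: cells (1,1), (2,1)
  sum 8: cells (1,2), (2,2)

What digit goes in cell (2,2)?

16 in 2 cells must be {7,9}.
The 8 across and the 16 down share only 7, so (1,1) = 7.
(1,2) = 8 − 7 = 1 completes the 8 across.
(2,1) = 16 − 7 = 9 completes the 16 down.
(2,2) = 16 − 9 = 7 completes the 16 across.

7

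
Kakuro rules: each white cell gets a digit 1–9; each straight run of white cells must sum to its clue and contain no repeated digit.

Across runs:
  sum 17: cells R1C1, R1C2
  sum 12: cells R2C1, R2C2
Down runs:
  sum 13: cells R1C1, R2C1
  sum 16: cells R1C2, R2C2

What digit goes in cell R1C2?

17 in 2 cells must be {8,9}; 16 in 2 cells must be {7,9}.
The 17 across and the 16 down share only 9, so R1C2 = 9.
R2C2 = 16 − 9 = 7 completes the 16 down.
R1C1 = 17 − 9 = 8 completes the 17 across.
R2C1 = 12 − 7 = 5 completes the 12 across.

9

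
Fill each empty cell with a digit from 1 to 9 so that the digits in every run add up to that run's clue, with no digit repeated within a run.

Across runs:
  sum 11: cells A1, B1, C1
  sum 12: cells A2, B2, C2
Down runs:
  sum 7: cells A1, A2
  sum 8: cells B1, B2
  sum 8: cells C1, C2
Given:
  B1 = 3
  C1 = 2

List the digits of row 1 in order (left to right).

6, 3, 2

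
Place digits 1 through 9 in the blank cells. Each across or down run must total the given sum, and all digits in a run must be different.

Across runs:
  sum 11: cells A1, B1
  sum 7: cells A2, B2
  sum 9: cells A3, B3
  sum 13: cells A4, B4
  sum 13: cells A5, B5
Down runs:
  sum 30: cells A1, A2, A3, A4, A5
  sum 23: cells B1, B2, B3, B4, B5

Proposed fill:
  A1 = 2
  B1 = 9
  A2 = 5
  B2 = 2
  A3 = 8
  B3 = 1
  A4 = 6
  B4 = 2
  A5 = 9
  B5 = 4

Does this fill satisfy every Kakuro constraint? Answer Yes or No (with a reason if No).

No — the down run B1–B5 sums to 18, not 23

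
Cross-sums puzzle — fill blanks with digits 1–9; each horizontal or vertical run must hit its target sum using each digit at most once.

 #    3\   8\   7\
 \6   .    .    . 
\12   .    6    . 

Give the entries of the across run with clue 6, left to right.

1 2 3

6 in 3 cells must be {1,2,3}; 3 in 2 cells must be {1,2}.
R1C2 = 8 − 6 = 2 completes the 8 down.
Given what's placed, R1C1 must be 1 to fit the 6 across and 3 down.
R1C3 = 6 − 3 = 3 completes the 6 across.
R2C1 = 3 − 1 = 2 completes the 3 down.
R2C3 = 12 − 8 = 4 completes the 12 across.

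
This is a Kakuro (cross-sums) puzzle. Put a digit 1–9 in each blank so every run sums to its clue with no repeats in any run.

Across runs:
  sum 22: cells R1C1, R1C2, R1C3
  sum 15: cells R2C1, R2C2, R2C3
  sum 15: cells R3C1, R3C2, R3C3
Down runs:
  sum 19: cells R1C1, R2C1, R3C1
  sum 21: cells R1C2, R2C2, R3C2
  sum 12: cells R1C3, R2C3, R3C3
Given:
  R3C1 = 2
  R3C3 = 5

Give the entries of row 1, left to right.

9 7 6

R1C3 = 6: the only remaining digit allowed by both the 22 across and the 12 down.
R2C3 = 12 − 11 = 1 completes the 12 down.
R3C2 = 15 − 7 = 8 completes the 15 across.
R1C1 = 9: the only remaining digit allowed by both the 22 across and the 19 down.
R1C2 = 22 − 15 = 7 completes the 22 across.
R2C1 = 19 − 11 = 8 completes the 19 down.
R2C2 = 15 − 9 = 6 completes the 15 across.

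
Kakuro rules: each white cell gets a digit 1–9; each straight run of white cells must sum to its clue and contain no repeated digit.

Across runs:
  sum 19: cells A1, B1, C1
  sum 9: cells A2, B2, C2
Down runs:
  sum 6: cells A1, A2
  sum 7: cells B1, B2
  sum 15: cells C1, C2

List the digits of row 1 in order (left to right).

4 6 9

The 9 across and the 15 down share only 6, so C2 = 6.
C1 = 15 − 6 = 9 completes the 15 down.
Nothing is forced directly, so branch on A1, whose candidates are 2 or 4. If A1 = 2: then B1 would have to be in {8} for the 19 across but in {1,2,3,4,5,6} for the 7 down — contradiction. So A1 = 4.
B1 = 19 − 13 = 6 completes the 19 across.
A2 = 6 − 4 = 2 completes the 6 down.
B2 = 9 − 8 = 1 completes the 9 across.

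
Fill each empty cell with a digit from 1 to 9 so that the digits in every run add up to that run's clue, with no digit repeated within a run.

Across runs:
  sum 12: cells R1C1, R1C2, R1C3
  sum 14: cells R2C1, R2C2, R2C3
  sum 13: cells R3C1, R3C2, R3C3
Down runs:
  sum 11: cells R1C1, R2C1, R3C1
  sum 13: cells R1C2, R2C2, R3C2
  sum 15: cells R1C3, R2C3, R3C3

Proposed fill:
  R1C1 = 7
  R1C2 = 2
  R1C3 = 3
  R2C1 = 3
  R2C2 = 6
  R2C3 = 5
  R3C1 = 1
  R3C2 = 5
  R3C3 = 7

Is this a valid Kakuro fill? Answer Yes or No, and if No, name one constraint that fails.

Across: 7+2+3=12; 3+6+5=14; 1+5+7=13. Down: 7+3+1=11; 2+6+5=13; 3+5+7=15. No digit repeats within any run.

Yes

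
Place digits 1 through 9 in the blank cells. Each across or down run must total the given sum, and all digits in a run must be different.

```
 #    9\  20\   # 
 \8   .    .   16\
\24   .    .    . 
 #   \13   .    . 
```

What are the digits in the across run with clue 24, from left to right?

8, 9, 7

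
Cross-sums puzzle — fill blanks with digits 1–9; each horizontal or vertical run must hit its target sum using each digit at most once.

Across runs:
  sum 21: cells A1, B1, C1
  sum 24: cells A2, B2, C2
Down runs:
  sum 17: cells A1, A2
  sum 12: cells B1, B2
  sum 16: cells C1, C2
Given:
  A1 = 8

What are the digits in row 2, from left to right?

24 in 3 cells must be {7,8,9}; 17 in 2 cells must be {8,9}; 16 in 2 cells must be {7,9}.
A2 = 17 − 8 = 9 completes the 17 down.
C2 = 7: the only remaining digit allowed by both the 24 across and the 16 down.
C1 = 16 − 7 = 9 completes the 16 down.
B2 = 24 − 16 = 8 completes the 24 across.
B1 = 21 − 17 = 4 completes the 21 across.

9, 8, 7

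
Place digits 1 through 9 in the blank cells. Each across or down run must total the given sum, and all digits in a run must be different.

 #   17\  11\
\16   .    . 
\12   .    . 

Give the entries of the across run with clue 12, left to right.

16 in 2 cells must be {7,9}; 17 in 2 cells must be {8,9}.
The 16 across and the 17 down share only 9, so R1C1 = 9.
R1C2 = 16 − 9 = 7 completes the 16 across.
R2C1 = 17 − 9 = 8 completes the 17 down.
R2C2 = 12 − 8 = 4 completes the 12 across.

8 4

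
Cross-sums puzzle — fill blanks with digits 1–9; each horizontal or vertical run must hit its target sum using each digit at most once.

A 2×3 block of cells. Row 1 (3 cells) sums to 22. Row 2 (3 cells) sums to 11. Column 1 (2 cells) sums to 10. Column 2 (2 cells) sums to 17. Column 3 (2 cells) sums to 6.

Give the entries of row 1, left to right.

17 in 2 cells must be {8,9}.
The 22 across and the 6 down share only 5, so (1,3) = 5.
The 11 across and the 17 down share only 8, so (2,2) = 8.
(2,3) = 6 − 5 = 1 completes the 6 down.
(1,2) = 17 − 8 = 9 completes the 17 down.
(2,1) = 11 − 9 = 2 completes the 11 across.
(1,1) = 22 − 14 = 8 completes the 22 across.

8 9 5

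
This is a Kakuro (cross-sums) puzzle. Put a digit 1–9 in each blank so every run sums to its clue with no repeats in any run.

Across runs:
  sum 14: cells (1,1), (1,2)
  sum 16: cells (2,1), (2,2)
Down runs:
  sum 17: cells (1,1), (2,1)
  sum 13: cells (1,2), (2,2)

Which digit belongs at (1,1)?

8

16 in 2 cells must be {7,9}; 17 in 2 cells must be {8,9}.
The 16 across and the 17 down share only 9, so (2,1) = 9.
(2,2) = 16 − 9 = 7 completes the 16 across.
(1,1) = 17 − 9 = 8 completes the 17 down.
(1,2) = 14 − 8 = 6 completes the 14 across.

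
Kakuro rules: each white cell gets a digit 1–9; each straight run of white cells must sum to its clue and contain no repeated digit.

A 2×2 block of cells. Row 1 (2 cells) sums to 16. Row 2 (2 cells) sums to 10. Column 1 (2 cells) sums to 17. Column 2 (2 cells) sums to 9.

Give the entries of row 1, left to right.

9 7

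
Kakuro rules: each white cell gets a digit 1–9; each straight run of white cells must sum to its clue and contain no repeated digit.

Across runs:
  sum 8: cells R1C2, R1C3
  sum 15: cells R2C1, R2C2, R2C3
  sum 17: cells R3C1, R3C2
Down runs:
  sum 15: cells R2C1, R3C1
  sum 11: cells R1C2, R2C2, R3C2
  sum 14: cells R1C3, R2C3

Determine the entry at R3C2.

17 in 2 cells must be {8,9}.
The 17 across and the 11 down share only 8, so R3C2 = 8.
R3C1 = 17 − 8 = 9 completes the 17 across.
R2C1 = 15 − 9 = 6 completes the 15 down.
No cell is forced outright now. R1C2 can only be 1 or 2 (the digits allowed by both its 8 across and its 11 down). If R1C2 = 1: then R1C3 would have to be in {7} for the 8 across but in {5,6,8,9} for the 14 down — contradiction. So R1C2 = 2.
R1C3 = 8 − 2 = 6 completes the 8 across.
R2C2 = 11 − 10 = 1 completes the 11 down.
R2C3 = 15 − 7 = 8 completes the 15 across.

8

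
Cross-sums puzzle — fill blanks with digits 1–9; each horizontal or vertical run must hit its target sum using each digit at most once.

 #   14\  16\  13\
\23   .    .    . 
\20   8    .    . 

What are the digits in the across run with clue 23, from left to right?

23 in 3 cells must be {6,8,9}; 16 in 2 cells must be {7,9}.
R1C1 = 14 − 8 = 6 completes the 14 down.
Given what's placed, R1C2 must be 9 to fit the 23 across and 16 down.
R1C3 = 23 − 15 = 8 completes the 23 across.
R2C2 = 16 − 9 = 7 completes the 16 down.
R2C3 = 20 − 15 = 5 completes the 20 across.

6 9 8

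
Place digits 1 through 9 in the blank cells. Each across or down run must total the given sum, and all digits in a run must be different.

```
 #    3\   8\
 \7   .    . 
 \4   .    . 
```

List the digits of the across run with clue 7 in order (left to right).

4 in 2 cells must be {1,3}; 3 in 2 cells must be {1,2}.
The 4 across and the 3 down share only 1, so R2C1 = 1.
R2C2 = 4 − 1 = 3 completes the 4 across.
R1C1 = 3 − 1 = 2 completes the 3 down.
R1C2 = 7 − 2 = 5 completes the 7 across.

2 5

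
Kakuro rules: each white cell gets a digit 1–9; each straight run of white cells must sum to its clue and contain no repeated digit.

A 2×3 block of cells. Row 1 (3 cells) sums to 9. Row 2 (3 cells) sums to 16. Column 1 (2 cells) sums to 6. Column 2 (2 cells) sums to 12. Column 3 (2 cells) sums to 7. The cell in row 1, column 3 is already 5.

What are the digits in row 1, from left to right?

1 3 5

Given what's placed, (1,1) must be 1 to fit the 9 across and 6 down.
(1,2) = 9 − 6 = 3 completes the 9 across.
(2,1) = 6 − 1 = 5 completes the 6 down.
(2,2) = 12 − 3 = 9 completes the 12 down.
(2,3) = 16 − 14 = 2 completes the 16 across.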